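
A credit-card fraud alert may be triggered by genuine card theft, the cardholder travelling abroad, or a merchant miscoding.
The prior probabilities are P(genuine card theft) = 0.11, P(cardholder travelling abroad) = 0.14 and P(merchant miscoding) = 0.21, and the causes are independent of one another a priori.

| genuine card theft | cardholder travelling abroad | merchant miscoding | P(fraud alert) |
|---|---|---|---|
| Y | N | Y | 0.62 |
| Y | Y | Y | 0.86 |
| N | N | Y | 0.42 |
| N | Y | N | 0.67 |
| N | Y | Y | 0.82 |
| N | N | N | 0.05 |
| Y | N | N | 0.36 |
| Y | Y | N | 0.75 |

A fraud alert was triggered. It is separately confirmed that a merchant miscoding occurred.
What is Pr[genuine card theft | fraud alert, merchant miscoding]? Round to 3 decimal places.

Pr[genuine card theft | fraud alert, merchant miscoding] ≈ 0.145

Enumerate the 4 (genuine card theft, cardholder travelling abroad) configurations and weight by the priors:
  P(fraud alert | merchant miscoding) = 0.42*0.89*0.86 + 0.82*0.89*0.14 + 0.62*0.11*0.86 + 0.86*0.11*0.14
        = 0.321468 + 0.102172 + 0.058652 + 0.013244 = 0.495536
Keeping only the genuine card theft-present terms gives 0.071896, so
  P(genuine card theft | fraud alert, merchant miscoding) = 0.071896 / 0.495536 ≈ 0.145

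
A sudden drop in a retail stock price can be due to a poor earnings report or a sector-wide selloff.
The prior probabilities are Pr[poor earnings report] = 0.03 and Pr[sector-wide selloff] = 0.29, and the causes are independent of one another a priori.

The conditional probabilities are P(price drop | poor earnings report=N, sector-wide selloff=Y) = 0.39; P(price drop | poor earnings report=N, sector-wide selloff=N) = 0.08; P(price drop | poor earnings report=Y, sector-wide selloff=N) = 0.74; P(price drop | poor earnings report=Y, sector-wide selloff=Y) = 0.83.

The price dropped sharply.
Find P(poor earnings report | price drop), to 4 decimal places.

P(poor earnings report | price drop) ≈ 0.1224

P(price drop) = 0.08×0.97×0.71 + 0.39×0.97×0.29 + 0.74×0.03×0.71 + 0.83×0.03×0.29 = 0.055096 + 0.109707 + 0.015762 + 0.007221 = 0.187786
Restricting to configurations with poor earnings report present: 0.015762 + 0.007221 = 0.022983.
P(poor earnings report | price drop) = 0.022983 / 0.187786 ≈ 0.1224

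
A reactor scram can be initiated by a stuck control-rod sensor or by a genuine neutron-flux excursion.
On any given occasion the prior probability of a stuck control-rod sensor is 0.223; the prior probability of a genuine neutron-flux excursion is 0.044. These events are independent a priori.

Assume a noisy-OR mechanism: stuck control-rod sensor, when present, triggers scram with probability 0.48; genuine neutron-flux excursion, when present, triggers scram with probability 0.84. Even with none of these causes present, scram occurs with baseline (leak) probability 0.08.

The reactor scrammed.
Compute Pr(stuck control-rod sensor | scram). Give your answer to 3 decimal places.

Under noisy-OR, P(scram | causes) = 1 − (1−0.08)·∏(1−qᵢ) over the active causes.
Enumerate the 4 (stuck control-rod sensor, genuine neutron-flux excursion) configurations and weight by the priors:
  P(scram) = 0.08*0.777*0.956 + 0.8528*0.777*0.044 + 0.5216*0.223*0.956 + 0.923456*0.223*0.044
        = 0.059425 + 0.029156 + 0.111199 + 0.009061 = 0.208841
Keeping only the stuck control-rod sensor-present terms gives 0.120260, so
  P(stuck control-rod sensor | scram) = 0.120260 / 0.208841 ≈ 0.576

Pr(stuck control-rod sensor | scram) ≈ 0.576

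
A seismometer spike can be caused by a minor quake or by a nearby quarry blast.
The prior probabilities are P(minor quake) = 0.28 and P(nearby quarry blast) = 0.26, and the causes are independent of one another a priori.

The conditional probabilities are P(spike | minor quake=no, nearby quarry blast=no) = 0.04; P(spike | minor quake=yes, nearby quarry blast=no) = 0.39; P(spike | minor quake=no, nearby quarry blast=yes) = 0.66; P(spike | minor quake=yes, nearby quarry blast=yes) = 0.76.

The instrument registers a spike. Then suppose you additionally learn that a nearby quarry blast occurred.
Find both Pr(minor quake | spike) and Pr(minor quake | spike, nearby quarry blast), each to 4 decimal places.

Pr(minor quake | spike) ≈ 0.4845; Pr(minor quake | spike, nearby quarry blast) ≈ 0.3093

Sum P(spike|·) weighted by the priors over the 4 (minor quake, nearby quarry blast) configurations:
  P(spike) = 0.04·0.72·0.74 + 0.66·0.72·0.26 + 0.39·0.28·0.74 + 0.76·0.28·0.26
        = 0.021312 + 0.123552 + 0.080808 + 0.055328 = 0.281000
Configurations with minor quake contribute 0.136136, so
  P(minor quake | spike) = 0.136136 / 0.281000 ≈ 0.4845

With the extra evidence:
Numerator (weight on configurations with minor quake): 0.76·0.28 = 0.212800
The normalizing constant is 0.66·0.72 + 0.76·0.28 = 0.688000
P(minor quake | spike, nearby quarry blast) = 0.212800/0.688000 ≈ 0.3093
— nearby quarry blast explains away the evidence for minor quake.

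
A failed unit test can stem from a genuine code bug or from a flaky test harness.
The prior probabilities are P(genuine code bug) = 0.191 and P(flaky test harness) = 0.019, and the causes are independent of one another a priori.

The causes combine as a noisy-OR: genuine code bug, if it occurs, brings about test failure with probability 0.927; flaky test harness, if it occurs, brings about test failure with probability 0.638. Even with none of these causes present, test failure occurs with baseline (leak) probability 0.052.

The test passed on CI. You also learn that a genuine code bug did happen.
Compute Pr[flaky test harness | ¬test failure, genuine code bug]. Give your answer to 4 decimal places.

Pr[flaky test harness | ¬test failure, genuine code bug] ≈ 0.0070

Under noisy-OR, P(test failure | causes) = 1 − (1−0.052)·∏(1−qᵢ) over the active causes.
P(¬test failure | genuine code bug) = 0.069204×0.981 + 0.025052×0.019 = 0.067889 + 0.000476 = 0.068365
Restricting to configurations with flaky test harness present: 0.025052×0.019 = 0.000476.
P(flaky test harness | ¬test failure, genuine code bug) = 0.000476 / 0.068365 ≈ 0.0070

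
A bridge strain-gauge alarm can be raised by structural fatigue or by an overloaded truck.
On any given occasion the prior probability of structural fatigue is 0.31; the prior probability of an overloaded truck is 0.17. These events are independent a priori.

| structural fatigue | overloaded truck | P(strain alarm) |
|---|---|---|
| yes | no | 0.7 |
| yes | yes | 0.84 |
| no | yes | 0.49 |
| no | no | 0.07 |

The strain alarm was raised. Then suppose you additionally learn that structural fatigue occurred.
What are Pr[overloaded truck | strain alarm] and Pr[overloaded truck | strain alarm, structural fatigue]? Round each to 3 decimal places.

Pr[overloaded truck | strain alarm] ≈ 0.316; Pr[overloaded truck | strain alarm, structural fatigue] ≈ 0.197

P(strain alarm) = 0.07·0.69·0.83 + 0.49·0.69·0.17 + 0.7·0.31·0.83 + 0.84·0.31·0.17 = 0.040089 + 0.057477 + 0.180110 + 0.044268 = 0.321944
Restricting to configurations with overloaded truck present: 0.057477 + 0.044268 = 0.101745.
P(overloaded truck | strain alarm) = 0.101745 / 0.321944 ≈ 0.316

Now condition on the additional information:
For the numerator, keep only overloaded truck=true terms: 0.84*0.17 = 0.142800
The normalizing constant is 0.7*0.83 + 0.84*0.17 = 0.723800
P(overloaded truck | strain alarm, structural fatigue) = 0.142800/0.723800 ≈ 0.197
— structural fatigue explains away the evidence for overloaded truck.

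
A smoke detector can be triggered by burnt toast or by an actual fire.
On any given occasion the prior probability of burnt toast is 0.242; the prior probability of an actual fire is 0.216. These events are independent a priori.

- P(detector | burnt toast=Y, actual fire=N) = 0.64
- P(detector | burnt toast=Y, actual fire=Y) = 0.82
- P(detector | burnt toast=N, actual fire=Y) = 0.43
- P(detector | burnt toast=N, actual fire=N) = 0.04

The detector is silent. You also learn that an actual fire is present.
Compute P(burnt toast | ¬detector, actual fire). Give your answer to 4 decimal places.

P(burnt toast | ¬detector, actual fire) ≈ 0.0916

Sum P(¬detector|·) weighted by the priors over both values of burnt toast:
  P(¬detector | actual fire) = 0.57*0.758 + 0.18*0.242
        = 0.432060 + 0.043560 = 0.475620
Configurations with burnt toast contribute 0.043560, so
  P(burnt toast | ¬detector, actual fire) = 0.043560 / 0.475620 ≈ 0.0916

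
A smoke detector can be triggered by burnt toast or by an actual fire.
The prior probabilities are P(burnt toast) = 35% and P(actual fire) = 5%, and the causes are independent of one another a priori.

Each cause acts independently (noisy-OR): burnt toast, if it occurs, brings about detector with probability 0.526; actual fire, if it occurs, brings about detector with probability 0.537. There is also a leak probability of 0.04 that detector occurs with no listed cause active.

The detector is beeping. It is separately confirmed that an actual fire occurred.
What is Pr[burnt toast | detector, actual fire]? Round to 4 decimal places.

Under noisy-OR, P(detector | causes) = 1 − (1−0.04)·∏(1−qᵢ) over the active causes.
Enumerate both values of burnt toast and weight by the priors:
  P(detector | actual fire) = 0.55552*0.65 + 0.789316*0.35
        = 0.361088 + 0.276261 = 0.637349
The terms with burnt toast present sum to 0.276261, so
  P(burnt toast | detector, actual fire) = 0.276261 / 0.637349 ≈ 0.4335

Pr[burnt toast | detector, actual fire] ≈ 0.4335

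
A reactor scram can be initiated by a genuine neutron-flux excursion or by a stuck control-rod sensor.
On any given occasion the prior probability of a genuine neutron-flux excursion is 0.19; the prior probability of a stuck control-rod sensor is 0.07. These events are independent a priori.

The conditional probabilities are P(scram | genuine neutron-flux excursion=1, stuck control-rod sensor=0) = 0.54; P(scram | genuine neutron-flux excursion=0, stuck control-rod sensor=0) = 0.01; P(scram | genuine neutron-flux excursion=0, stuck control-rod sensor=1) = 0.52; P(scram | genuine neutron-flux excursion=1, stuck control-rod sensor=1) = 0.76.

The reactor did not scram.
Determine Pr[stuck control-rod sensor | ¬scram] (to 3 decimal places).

Pr[stuck control-rod sensor | ¬scram] ≈ 0.035

Weight on stuck control-rod sensor=true, given the evidence: 0.027216 + 0.003192 = 0.030408
The normalizing constant is 0.99×0.81×0.93 + 0.48×0.81×0.07 + 0.46×0.19×0.93 + 0.24×0.19×0.07 = 0.857457
Posterior = 0.030408 / 0.857457 ≈ 0.035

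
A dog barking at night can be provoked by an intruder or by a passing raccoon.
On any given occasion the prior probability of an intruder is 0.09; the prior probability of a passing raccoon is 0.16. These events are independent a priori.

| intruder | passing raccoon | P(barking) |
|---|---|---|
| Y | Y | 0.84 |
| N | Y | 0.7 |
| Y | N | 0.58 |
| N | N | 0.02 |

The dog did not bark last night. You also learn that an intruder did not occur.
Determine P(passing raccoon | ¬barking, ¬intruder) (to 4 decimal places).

For the numerator, keep only passing raccoon=true terms: 0.3*0.16 = 0.048000
Denominator P(¬barking | ¬intruder): 0.98*0.84 + 0.3*0.16 = 0.871200
P(passing raccoon | ¬barking, ¬intruder) = 0.048000/0.871200 ≈ 0.0551

P(passing raccoon | ¬barking, ¬intruder) ≈ 0.0551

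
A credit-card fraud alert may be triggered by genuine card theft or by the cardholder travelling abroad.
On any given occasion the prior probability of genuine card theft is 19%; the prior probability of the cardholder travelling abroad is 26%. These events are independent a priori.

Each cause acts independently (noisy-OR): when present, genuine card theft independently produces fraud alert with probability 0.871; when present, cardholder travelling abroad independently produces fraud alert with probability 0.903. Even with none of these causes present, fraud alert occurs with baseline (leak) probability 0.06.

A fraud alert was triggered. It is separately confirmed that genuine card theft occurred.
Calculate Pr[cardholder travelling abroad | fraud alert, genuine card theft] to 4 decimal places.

Pr[cardholder travelling abroad | fraud alert, genuine card theft] ≈ 0.2832

Under noisy-OR, P(fraud alert | causes) = 1 − (1−0.06)·∏(1−qᵢ) over the active causes.
Numerator (weight on configurations with cardholder travelling abroad): 0.988238*0.26 = 0.256942
The normalizing constant is 0.87874*0.74 + 0.988238*0.26 = 0.907210
P(cardholder travelling abroad | fraud alert, genuine card theft) = 0.256942/0.907210 ≈ 0.2832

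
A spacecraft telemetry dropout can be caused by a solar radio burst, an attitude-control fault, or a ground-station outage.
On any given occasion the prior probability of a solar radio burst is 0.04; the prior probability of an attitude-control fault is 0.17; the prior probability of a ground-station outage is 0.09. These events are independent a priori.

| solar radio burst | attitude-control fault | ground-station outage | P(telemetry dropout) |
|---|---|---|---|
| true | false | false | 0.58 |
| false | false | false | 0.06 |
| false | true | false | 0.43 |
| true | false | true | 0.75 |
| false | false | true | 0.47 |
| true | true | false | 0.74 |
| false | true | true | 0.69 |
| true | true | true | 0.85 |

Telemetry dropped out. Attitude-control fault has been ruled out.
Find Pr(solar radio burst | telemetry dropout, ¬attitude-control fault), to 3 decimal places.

Numerator (weight on configurations with solar radio burst): 0.021112 + 0.002700 = 0.023812
Denominator P(telemetry dropout | ¬attitude-control fault): 0.06×0.96×0.91 + 0.47×0.96×0.09 + 0.58×0.04×0.91 + 0.75×0.04×0.09 = 0.116836
P(solar radio burst | telemetry dropout, ¬attitude-control fault) = 0.023812/0.116836 ≈ 0.204

Pr(solar radio burst | telemetry dropout, ¬attitude-control fault) ≈ 0.204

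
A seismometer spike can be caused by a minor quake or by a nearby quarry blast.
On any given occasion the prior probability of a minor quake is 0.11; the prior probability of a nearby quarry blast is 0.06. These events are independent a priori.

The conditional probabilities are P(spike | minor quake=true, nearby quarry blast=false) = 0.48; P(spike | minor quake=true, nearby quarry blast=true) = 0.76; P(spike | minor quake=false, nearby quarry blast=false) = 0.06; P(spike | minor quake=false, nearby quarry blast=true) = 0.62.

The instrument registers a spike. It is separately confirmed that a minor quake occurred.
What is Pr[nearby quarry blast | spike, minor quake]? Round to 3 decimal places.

Pr[nearby quarry blast | spike, minor quake] ≈ 0.092

P(spike | minor quake) = 0.48*0.94 + 0.76*0.06 = 0.451200 + 0.045600 = 0.496800
Of this, 0.045600 comes from 0.76*0.06 (the nearby quarry blast=true cases).
P(nearby quarry blast | spike, minor quake) = 0.045600 / 0.496800 ≈ 0.092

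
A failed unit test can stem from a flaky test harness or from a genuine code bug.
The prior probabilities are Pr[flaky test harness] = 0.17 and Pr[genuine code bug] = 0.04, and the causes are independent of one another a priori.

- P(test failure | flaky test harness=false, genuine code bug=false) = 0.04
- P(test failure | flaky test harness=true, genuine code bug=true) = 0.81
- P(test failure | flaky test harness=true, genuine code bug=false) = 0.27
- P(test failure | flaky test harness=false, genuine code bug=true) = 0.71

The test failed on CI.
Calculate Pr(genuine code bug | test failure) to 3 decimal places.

Pr(genuine code bug | test failure) ≈ 0.277

P(test failure) = 0.04·0.83·0.96 + 0.71·0.83·0.04 + 0.27·0.17·0.96 + 0.81·0.17·0.04 = 0.031872 + 0.023572 + 0.044064 + 0.005508 = 0.105016
The genuine code bug-present share is 0.023572 + 0.005508 = 0.029080.
P(genuine code bug | test failure) = 0.029080 / 0.105016 ≈ 0.277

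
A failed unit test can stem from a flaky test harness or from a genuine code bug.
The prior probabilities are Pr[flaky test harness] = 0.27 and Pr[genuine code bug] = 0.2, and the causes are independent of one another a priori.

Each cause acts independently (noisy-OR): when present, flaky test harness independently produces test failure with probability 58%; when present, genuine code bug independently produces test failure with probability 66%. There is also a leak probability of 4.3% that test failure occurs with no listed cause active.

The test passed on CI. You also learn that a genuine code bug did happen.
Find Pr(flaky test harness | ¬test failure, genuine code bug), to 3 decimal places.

Under noisy-OR, P(test failure | causes) = 1 − (1−0.043)·∏(1−qᵢ) over the active causes.
By total probability over both values of flaky test harness:
  P(¬test failure | genuine code bug) = 0.32538*0.73 + 0.13666*0.27
        = 0.237527 + 0.036898 = 0.274425
Configurations with flaky test harness contribute 0.036898, so
  P(flaky test harness | ¬test failure, genuine code bug) = 0.036898 / 0.274425 ≈ 0.134

Pr(flaky test harness | ¬test failure, genuine code bug) ≈ 0.134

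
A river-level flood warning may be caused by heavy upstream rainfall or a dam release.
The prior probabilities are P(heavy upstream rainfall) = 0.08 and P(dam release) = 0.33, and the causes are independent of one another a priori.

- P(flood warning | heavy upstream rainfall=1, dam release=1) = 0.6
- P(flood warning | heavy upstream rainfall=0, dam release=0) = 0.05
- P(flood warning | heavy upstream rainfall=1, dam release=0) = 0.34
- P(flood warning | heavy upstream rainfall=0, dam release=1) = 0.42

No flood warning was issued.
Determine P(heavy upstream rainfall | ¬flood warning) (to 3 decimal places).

P(heavy upstream rainfall | ¬flood warning) ≈ 0.057

Numerator (weight on configurations with heavy upstream rainfall): 0.035376 + 0.010560 = 0.045936
Normalizer over all consistent configurations: 0.95*0.92*0.67 + 0.58*0.92*0.33 + 0.66*0.08*0.67 + 0.4*0.08*0.33 = 0.807604
P(heavy upstream rainfall | ¬flood warning) = 0.045936/0.807604 ≈ 0.057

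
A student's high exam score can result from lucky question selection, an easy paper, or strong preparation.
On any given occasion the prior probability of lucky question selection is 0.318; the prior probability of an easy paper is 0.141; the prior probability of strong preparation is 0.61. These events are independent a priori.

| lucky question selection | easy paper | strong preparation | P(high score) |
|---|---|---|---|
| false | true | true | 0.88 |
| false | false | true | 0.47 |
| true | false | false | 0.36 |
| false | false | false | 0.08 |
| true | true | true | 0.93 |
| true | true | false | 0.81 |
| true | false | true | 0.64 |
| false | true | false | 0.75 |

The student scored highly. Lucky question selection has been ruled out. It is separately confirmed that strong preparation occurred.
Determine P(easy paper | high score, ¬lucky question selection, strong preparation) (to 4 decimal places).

Sum P(high score|·) weighted by the priors over both values of easy paper:
  P(high score | ¬lucky question selection, strong preparation) = 0.47*0.859 + 0.88*0.141
        = 0.403730 + 0.124080 = 0.527810
Keeping only the easy paper-present terms gives 0.124080, so
  P(easy paper | high score, ¬lucky question selection, strong preparation) = 0.124080 / 0.527810 ≈ 0.2351

P(easy paper | high score, ¬lucky question selection, strong preparation) ≈ 0.2351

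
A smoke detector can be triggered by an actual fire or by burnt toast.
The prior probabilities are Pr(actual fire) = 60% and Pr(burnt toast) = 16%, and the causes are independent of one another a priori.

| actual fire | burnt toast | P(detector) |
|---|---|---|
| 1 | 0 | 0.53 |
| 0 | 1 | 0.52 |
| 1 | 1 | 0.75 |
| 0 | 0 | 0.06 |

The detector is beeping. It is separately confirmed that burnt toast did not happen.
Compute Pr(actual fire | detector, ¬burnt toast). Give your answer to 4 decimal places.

P(detector | ¬burnt toast) = 0.06×0.4 + 0.53×0.6 = 0.024000 + 0.318000 = 0.342000
The actual fire-present share is 0.53×0.6 = 0.318000.
So P(actual fire | detector, ¬burnt toast) = 0.318000/0.342000 ≈ 0.9298.

Pr(actual fire | detector, ¬burnt toast) ≈ 0.9298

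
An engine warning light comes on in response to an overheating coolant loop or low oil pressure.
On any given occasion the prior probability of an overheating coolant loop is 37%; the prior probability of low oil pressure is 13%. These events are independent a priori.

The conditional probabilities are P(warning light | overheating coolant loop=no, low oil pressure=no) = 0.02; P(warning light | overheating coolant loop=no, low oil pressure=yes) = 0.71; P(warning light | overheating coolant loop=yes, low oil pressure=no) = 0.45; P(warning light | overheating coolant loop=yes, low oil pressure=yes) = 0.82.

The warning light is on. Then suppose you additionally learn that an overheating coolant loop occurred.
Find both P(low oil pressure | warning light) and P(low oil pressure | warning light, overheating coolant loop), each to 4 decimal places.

P(low oil pressure | warning light) ≈ 0.3851; P(low oil pressure | warning light, overheating coolant loop) ≈ 0.2140

P(warning light) = 0.02·0.63·0.87 + 0.71·0.63·0.13 + 0.45·0.37·0.87 + 0.82·0.37·0.13 = 0.010962 + 0.058149 + 0.144855 + 0.039442 = 0.253408
The low oil pressure-present share is 0.058149 + 0.039442 = 0.097591.
Hence the posterior is 0.097591/0.253408 ≈ 0.3851.

With the extra evidence:
Numerator (weight on configurations with low oil pressure): 0.82·0.13 = 0.106600
Normalizer over all consistent configurations: 0.45·0.87 + 0.82·0.13 = 0.498100
P(low oil pressure | warning light, overheating coolant loop) = 0.106600/0.498100 ≈ 0.2140
This is intercausal reasoning (explaining away): once overheating coolant loop accounts for the warning light, low oil pressure becomes less likely.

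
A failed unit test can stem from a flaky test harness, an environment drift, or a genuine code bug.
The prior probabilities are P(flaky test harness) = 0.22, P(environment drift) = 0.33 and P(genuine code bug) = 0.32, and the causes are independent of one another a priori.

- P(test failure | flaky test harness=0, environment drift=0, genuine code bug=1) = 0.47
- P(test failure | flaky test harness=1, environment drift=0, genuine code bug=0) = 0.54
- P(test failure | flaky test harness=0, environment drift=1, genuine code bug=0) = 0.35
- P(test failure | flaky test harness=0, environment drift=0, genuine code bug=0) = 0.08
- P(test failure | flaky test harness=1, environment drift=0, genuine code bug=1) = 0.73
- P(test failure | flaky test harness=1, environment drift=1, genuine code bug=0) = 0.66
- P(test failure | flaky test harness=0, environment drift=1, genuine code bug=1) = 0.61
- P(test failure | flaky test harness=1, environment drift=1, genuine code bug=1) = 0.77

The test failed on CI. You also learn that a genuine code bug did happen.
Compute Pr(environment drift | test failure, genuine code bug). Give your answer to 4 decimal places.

By total probability over the 4 (flaky test harness, environment drift) configurations:
  P(test failure | genuine code bug) = 0.47*0.78*0.67 + 0.61*0.78*0.33 + 0.73*0.22*0.67 + 0.77*0.22*0.33
        = 0.245622 + 0.157014 + 0.107602 + 0.055902 = 0.566140
Configurations with environment drift contribute 0.212916, so
  P(environment drift | test failure, genuine code bug) = 0.212916 / 0.566140 ≈ 0.3761

Pr(environment drift | test failure, genuine code bug) ≈ 0.3761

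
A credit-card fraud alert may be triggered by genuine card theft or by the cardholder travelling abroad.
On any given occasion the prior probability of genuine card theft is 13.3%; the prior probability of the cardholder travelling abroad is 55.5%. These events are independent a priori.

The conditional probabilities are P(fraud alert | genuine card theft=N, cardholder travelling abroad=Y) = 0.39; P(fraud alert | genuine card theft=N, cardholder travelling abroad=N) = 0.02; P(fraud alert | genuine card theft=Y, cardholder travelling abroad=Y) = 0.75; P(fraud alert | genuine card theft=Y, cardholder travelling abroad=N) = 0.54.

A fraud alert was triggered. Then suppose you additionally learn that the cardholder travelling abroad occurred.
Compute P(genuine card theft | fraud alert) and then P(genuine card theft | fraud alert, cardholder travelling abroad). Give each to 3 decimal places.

Numerator (weight on configurations with genuine card theft): 0.031960 + 0.055361 = 0.087321
The normalizing constant is 0.02*0.867*0.445 + 0.39*0.867*0.555 + 0.54*0.133*0.445 + 0.75*0.133*0.555 = 0.282699
Posterior = 0.087321 / 0.282699 ≈ 0.309

With the extra evidence:
For the numerator, keep only genuine card theft=true terms: 0.75×0.133 = 0.099750
Denominator P(fraud alert | cardholder travelling abroad): 0.39×0.867 + 0.75×0.133 = 0.437880
P(genuine card theft | fraud alert, cardholder travelling abroad) = 0.099750/0.437880 ≈ 0.228

P(genuine card theft | fraud alert) ≈ 0.309; P(genuine card theft | fraud alert, cardholder travelling abroad) ≈ 0.228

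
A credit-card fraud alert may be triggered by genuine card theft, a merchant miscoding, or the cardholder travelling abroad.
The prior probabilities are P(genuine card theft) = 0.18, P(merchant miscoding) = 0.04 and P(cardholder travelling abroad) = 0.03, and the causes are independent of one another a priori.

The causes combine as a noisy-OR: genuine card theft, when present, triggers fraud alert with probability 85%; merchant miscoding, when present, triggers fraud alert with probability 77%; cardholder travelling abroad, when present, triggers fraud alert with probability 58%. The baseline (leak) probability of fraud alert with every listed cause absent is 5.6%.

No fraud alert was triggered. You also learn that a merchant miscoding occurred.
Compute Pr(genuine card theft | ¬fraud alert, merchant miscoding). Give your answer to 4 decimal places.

Under noisy-OR, P(fraud alert | causes) = 1 − (1−0.056)·∏(1−qᵢ) over the active causes.
By total probability over the 4 (genuine card theft, cardholder travelling abroad) configurations:
  P(¬fraud alert | merchant miscoding) = 0.21712·0.82·0.97 + 0.09119·0.82·0.03 + 0.032568·0.18·0.97 + 0.013679·0.18·0.03
        = 0.172697 + 0.002243 + 0.005686 + 0.000074 = 0.180700
The terms with genuine card theft present sum to 0.005760, so
  P(genuine card theft | ¬fraud alert, merchant miscoding) = 0.005760 / 0.180700 ≈ 0.0319

Pr(genuine card theft | ¬fraud alert, merchant miscoding) ≈ 0.0319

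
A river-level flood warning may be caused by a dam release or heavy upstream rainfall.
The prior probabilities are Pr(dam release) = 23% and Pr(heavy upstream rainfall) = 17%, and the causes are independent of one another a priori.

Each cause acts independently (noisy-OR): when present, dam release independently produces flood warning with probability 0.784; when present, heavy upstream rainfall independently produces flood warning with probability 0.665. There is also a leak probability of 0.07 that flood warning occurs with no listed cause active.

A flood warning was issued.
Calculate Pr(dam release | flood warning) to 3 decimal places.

Under noisy-OR, P(flood warning | causes) = 1 − (1−0.07)·∏(1−qᵢ) over the active causes.
For the numerator, keep only dam release=true terms: 0.152552 + 0.036469 = 0.189021
Normalizer over all consistent configurations: 0.07×0.77×0.83 + 0.68845×0.77×0.17 + 0.79912×0.23×0.83 + 0.932705×0.23×0.17 = 0.323876
P(dam release | flood warning) = 0.189021/0.323876 ≈ 0.584

Pr(dam release | flood warning) ≈ 0.584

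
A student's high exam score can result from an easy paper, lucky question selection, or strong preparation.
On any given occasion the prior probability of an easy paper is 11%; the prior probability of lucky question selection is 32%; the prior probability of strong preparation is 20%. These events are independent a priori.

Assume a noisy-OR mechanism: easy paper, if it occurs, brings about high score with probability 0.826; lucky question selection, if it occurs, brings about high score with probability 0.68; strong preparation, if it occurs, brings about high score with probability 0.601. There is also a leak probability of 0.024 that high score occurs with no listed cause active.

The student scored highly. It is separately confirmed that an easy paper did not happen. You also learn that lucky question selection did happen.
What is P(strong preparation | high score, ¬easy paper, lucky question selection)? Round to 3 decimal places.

Under noisy-OR, P(high score | causes) = 1 − (1−0.024)·∏(1−qᵢ) over the active causes.
P(high score | ¬easy paper, lucky question selection) = 0.68768×0.8 + 0.875384×0.2 = 0.550144 + 0.175077 = 0.725221
The strong preparation-present share is 0.875384×0.2 = 0.175077.
P(strong preparation | high score, ¬easy paper, lucky question selection) = 0.175077 / 0.725221 ≈ 0.241

P(strong preparation | high score, ¬easy paper, lucky question selection) ≈ 0.241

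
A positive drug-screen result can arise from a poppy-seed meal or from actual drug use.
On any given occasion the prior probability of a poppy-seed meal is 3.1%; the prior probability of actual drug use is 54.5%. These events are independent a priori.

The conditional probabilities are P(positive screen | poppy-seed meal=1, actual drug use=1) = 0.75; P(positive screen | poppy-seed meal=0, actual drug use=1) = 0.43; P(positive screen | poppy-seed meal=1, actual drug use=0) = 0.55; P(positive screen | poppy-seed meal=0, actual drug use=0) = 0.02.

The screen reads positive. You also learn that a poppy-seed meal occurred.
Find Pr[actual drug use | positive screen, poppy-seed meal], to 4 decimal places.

P(positive screen | poppy-seed meal) = 0.55·0.455 + 0.75·0.545 = 0.250250 + 0.408750 = 0.659000
The actual drug use-present share is 0.75·0.545 = 0.408750.
P(actual drug use | positive screen, poppy-seed meal) = 0.408750 / 0.659000 ≈ 0.6203

Pr[actual drug use | positive screen, poppy-seed meal] ≈ 0.6203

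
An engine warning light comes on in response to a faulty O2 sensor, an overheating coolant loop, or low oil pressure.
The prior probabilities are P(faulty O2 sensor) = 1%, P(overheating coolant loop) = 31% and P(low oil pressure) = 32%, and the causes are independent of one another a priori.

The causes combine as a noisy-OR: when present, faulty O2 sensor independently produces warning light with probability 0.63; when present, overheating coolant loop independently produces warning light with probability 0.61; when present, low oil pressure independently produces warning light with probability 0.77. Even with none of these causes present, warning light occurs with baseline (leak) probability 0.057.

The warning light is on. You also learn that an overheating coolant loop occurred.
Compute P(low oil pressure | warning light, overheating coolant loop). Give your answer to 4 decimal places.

P(low oil pressure | warning light, overheating coolant loop) ≈ 0.4045

Under noisy-OR, P(warning light | causes) = 1 − (1−0.057)·∏(1−qᵢ) over the active causes.
P(warning light | overheating coolant loop) = 0.63223×0.99×0.68 + 0.915413×0.99×0.32 + 0.863925×0.01×0.68 + 0.968703×0.01×0.32 = 0.425617 + 0.290003 + 0.005875 + 0.003100 = 0.724595
Of this, 0.293103 comes from 0.290003 + 0.003100 (the low oil pressure=true cases).
P(low oil pressure | warning light, overheating coolant loop) = 0.293103 / 0.724595 ≈ 0.4045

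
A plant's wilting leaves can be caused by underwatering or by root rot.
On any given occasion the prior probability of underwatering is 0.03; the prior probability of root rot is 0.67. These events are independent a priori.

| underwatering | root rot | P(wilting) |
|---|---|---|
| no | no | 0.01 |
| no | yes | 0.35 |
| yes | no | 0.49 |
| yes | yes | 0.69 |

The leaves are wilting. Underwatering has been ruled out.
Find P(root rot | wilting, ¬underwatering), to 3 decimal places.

Weight on root rot=true, given the evidence: 0.35·0.67 = 0.234500
Normalizer over all consistent configurations: 0.01·0.33 + 0.35·0.67 = 0.237800
P(root rot | wilting, ¬underwatering) = 0.234500/0.237800 ≈ 0.986

P(root rot | wilting, ¬underwatering) ≈ 0.986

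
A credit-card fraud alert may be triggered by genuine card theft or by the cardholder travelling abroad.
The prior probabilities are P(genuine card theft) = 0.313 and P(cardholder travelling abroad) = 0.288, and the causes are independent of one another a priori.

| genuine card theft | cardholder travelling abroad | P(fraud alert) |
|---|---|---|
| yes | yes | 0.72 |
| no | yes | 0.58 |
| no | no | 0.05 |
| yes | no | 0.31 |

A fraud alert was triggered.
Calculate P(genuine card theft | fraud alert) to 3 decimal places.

P(genuine card theft | fraud alert) ≈ 0.490

Sum P(fraud alert|·) weighted by the priors over the 4 (genuine card theft, cardholder travelling abroad) configurations:
  P(fraud alert) = 0.05×0.687×0.712 + 0.58×0.687×0.288 + 0.31×0.313×0.712 + 0.72×0.313×0.288
        = 0.024457 + 0.114756 + 0.069085 + 0.064904 = 0.273202
Keeping only the genuine card theft-present terms gives 0.133989, so
  P(genuine card theft | fraud alert) = 0.133989 / 0.273202 ≈ 0.490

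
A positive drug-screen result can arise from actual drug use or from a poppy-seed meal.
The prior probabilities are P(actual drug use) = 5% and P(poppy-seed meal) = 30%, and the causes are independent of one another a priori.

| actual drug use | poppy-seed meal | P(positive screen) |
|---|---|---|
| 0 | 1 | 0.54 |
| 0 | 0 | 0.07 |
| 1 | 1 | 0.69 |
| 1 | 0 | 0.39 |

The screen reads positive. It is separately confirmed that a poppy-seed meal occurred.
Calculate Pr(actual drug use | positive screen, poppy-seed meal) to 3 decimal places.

Pr(actual drug use | positive screen, poppy-seed meal) ≈ 0.063

For the numerator, keep only actual drug use=true terms: 0.69×0.05 = 0.034500
Normalizer over all consistent configurations: 0.54×0.95 + 0.69×0.05 = 0.547500
P(actual drug use | positive screen, poppy-seed meal) = 0.034500/0.547500 ≈ 0.063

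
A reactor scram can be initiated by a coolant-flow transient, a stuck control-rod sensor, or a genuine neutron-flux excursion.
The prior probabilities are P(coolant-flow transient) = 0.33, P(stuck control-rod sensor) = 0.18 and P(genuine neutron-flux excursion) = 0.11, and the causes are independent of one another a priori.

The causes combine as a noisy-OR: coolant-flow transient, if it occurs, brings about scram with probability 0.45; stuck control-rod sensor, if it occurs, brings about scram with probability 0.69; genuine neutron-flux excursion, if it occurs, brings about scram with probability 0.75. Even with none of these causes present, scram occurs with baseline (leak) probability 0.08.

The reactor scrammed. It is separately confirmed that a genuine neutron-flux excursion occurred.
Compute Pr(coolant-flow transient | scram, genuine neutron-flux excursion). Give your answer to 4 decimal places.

Pr(coolant-flow transient | scram, genuine neutron-flux excursion) ≈ 0.3542

Under noisy-OR, P(scram | causes) = 1 − (1−0.08)·∏(1−qᵢ) over the active causes.
P(scram | genuine neutron-flux excursion) = 0.77·0.67·0.82 + 0.9287·0.67·0.18 + 0.8735·0.33·0.82 + 0.960785·0.33·0.18 = 0.423038 + 0.112001 + 0.236369 + 0.057071 = 0.828479
Of this, 0.293440 comes from 0.236369 + 0.057071 (the coolant-flow transient=true cases).
Hence the posterior is 0.293440/0.828479 ≈ 0.3542.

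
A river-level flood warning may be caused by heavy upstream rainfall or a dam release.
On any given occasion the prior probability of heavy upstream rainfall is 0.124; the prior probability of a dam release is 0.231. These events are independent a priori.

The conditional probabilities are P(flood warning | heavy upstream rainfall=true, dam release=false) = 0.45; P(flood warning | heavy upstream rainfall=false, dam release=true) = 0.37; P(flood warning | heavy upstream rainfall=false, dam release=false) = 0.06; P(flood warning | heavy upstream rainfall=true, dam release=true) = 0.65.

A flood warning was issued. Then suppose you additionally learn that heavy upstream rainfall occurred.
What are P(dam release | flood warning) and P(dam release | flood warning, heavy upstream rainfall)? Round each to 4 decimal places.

Weight on dam release=true, given the evidence: 0.074872 + 0.018619 = 0.093491
Normalizer over all consistent configurations: 0.06*0.876*0.769 + 0.37*0.876*0.231 + 0.45*0.124*0.769 + 0.65*0.124*0.231 = 0.176820
Posterior = 0.093491 / 0.176820 ≈ 0.5287

With the extra evidence:
P(flood warning | heavy upstream rainfall) = 0.45×0.769 + 0.65×0.231 = 0.346050 + 0.150150 = 0.496200
Restricting to configurations with dam release present: 0.65×0.231 = 0.150150.
So P(dam release | flood warning, heavy upstream rainfall) = 0.150150/0.496200 ≈ 0.3026.
The drop from 0.5287 to 0.3026 is the explaining-away (discounting) effect.

P(dam release | flood warning) ≈ 0.5287; P(dam release | flood warning, heavy upstream rainfall) ≈ 0.3026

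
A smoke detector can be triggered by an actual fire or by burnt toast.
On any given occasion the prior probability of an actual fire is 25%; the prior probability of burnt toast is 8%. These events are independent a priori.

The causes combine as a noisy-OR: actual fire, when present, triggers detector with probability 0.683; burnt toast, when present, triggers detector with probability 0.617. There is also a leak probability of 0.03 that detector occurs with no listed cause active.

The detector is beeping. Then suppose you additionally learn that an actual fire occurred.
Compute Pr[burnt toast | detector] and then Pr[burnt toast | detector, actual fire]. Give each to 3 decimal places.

Under noisy-OR, P(detector | causes) = 1 − (1−0.03)·∏(1−qᵢ) over the active causes.
Numerator (weight on configurations with burnt toast): 0.037709 + 0.017645 = 0.055354
Normalizer over all consistent configurations: 0.03·0.75·0.92 + 0.62849·0.75·0.08 + 0.69251·0.25·0.92 + 0.882231·0.25·0.08 = 0.235331
P(burnt toast | detector) = 0.055354/0.235331 ≈ 0.235

Now condition on the additional information:
Sum P(detector|·) weighted by the priors over both values of burnt toast:
  P(detector | actual fire) = 0.69251·0.92 + 0.882231·0.08
        = 0.637109 + 0.070578 = 0.707687
Keeping only the burnt toast-present terms gives 0.070578, so
  P(burnt toast | detector, actual fire) = 0.070578 / 0.707687 ≈ 0.100

Pr[burnt toast | detector] ≈ 0.235; Pr[burnt toast | detector, actual fire] ≈ 0.100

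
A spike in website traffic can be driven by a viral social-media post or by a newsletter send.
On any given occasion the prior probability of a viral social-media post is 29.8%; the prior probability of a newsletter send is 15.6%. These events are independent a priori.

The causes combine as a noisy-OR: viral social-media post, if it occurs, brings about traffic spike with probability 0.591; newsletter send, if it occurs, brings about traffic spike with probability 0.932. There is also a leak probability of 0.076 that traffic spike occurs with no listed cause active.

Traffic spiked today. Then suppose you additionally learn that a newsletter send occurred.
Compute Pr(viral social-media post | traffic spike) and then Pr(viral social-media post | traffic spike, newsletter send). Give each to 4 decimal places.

Under noisy-OR, P(traffic spike | causes) = 1 − (1−0.076)·∏(1−qᵢ) over the active causes.
P(traffic spike) = 0.076·0.702·0.844 + 0.937168·0.702·0.156 + 0.622084·0.298·0.844 + 0.974302·0.298·0.156 = 0.045029 + 0.102631 + 0.156462 + 0.045293 = 0.349415
Restricting to configurations with viral social-media post present: 0.156462 + 0.045293 = 0.201755.
Hence the posterior is 0.201755/0.349415 ≈ 0.5774.

With the extra evidence:
Sum P(traffic spike|·) weighted by the priors over both values of viral social-media post:
  P(traffic spike | newsletter send) = 0.937168×0.702 + 0.974302×0.298
        = 0.657892 + 0.290342 = 0.948234
Configurations with viral social-media post contribute 0.290342, so
  P(viral social-media post | traffic spike, newsletter send) = 0.290342 / 0.948234 ≈ 0.3062
— newsletter send explains away the evidence for viral social-media post.

Pr(viral social-media post | traffic spike) ≈ 0.5774; Pr(viral social-media post | traffic spike, newsletter send) ≈ 0.3062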